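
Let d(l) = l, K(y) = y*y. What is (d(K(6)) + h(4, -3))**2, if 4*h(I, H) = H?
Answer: 19881/16 ≈ 1242.6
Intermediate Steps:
h(I, H) = H/4
K(y) = y**2
(d(K(6)) + h(4, -3))**2 = (6**2 + (1/4)*(-3))**2 = (36 - 3/4)**2 = (141/4)**2 = 19881/16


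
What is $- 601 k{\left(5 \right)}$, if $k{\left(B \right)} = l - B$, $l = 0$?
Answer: $3005$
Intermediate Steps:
$k{\left(B \right)} = - B$ ($k{\left(B \right)} = 0 - B = - B$)
$- 601 k{\left(5 \right)} = - 601 \left(\left(-1\right) 5\right) = \left(-601\right) \left(-5\right) = 3005$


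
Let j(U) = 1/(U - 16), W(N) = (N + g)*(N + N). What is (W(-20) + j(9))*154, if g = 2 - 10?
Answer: 172458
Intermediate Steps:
g = -8
W(N) = 2*N*(-8 + N) (W(N) = (N - 8)*(N + N) = (-8 + N)*(2*N) = 2*N*(-8 + N))
j(U) = 1/(-16 + U)
(W(-20) + j(9))*154 = (2*(-20)*(-8 - 20) + 1/(-16 + 9))*154 = (2*(-20)*(-28) + 1/(-7))*154 = (1120 - 1/7)*154 = (7839/7)*154 = 172458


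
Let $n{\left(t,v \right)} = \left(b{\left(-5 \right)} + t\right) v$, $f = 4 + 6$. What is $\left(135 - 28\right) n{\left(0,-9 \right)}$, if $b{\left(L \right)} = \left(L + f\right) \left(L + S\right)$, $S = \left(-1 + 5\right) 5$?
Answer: $-72225$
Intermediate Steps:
$f = 10$
$S = 20$ ($S = 4 \cdot 5 = 20$)
$b{\left(L \right)} = \left(10 + L\right) \left(20 + L\right)$ ($b{\left(L \right)} = \left(L + 10\right) \left(L + 20\right) = \left(10 + L\right) \left(20 + L\right)$)
$n{\left(t,v \right)} = v \left(75 + t\right)$ ($n{\left(t,v \right)} = \left(\left(200 + \left(-5\right)^{2} + 30 \left(-5\right)\right) + t\right) v = \left(\left(200 + 25 - 150\right) + t\right) v = \left(75 + t\right) v = v \left(75 + t\right)$)
$\left(135 - 28\right) n{\left(0,-9 \right)} = \left(135 - 28\right) \left(- 9 \left(75 + 0\right)\right) = 107 \left(\left(-9\right) 75\right) = 107 \left(-675\right) = -72225$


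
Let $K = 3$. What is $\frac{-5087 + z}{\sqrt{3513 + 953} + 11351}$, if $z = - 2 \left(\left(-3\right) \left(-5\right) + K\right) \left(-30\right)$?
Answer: $- \frac{45483457}{128840735} + \frac{4007 \sqrt{4466}}{128840735} \approx -0.35094$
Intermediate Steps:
$z = 1080$ ($z = - 2 \left(\left(-3\right) \left(-5\right) + 3\right) \left(-30\right) = - 2 \left(15 + 3\right) \left(-30\right) = \left(-2\right) 18 \left(-30\right) = \left(-36\right) \left(-30\right) = 1080$)
$\frac{-5087 + z}{\sqrt{3513 + 953} + 11351} = \frac{-5087 + 1080}{\sqrt{3513 + 953} + 11351} = - \frac{4007}{\sqrt{4466} + 11351} = - \frac{4007}{11351 + \sqrt{4466}}$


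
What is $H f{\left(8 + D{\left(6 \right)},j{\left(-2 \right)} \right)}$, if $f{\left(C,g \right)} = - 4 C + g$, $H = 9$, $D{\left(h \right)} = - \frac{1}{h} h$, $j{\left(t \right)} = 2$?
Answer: $-234$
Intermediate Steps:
$D{\left(h \right)} = -1$
$f{\left(C,g \right)} = g - 4 C$
$H f{\left(8 + D{\left(6 \right)},j{\left(-2 \right)} \right)} = 9 \left(2 - 4 \left(8 - 1\right)\right) = 9 \left(2 - 28\right) = 9 \left(-26\right) = -234$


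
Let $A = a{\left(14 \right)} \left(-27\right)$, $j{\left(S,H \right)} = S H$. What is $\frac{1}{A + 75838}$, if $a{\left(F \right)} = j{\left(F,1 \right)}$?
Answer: $\frac{1}{75460} \approx 1.3252 \cdot 10^{-5}$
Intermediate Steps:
$j{\left(S,H \right)} = H S$
$a{\left(F \right)} = F$ ($a{\left(F \right)} = 1 F = F$)
$A = -378$ ($A = 14 \left(-27\right) = -378$)
$\frac{1}{A + 75838} = \frac{1}{-378 + 75838} = \frac{1}{75460}$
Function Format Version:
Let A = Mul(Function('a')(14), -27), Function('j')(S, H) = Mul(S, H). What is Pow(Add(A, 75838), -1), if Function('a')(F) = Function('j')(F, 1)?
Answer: Rational(1, 75460) ≈ 1.3252e-5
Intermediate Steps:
Function('j')(S, H) = Mul(H, S)
Function('a')(F) = F (Function('a')(F) = Mul(1, F) = F)
A = -378 (A = Mul(14, -27) = -378)
Pow(Add(A, 75838), -1) = Pow(Add(-378, 75838), -1) = Pow(75460, -1) = Rational(1, 75460)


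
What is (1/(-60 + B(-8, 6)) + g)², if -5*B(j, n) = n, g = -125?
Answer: 1463445025/93636 ≈ 15629.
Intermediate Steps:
B(j, n) = -n/5
(1/(-60 + B(-8, 6)) + g)² = (1/(-60 - ⅕*6) - 125)² = (1/(-60 - 6/5) - 125)² = (1/(-306/5) - 125)² = (-5/306 - 125)² = (-38255/306)² = 1463445025/93636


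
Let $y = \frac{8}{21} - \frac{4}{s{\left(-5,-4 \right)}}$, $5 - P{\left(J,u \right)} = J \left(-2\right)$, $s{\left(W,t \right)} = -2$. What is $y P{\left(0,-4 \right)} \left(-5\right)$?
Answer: $- \frac{1250}{21} \approx -59.524$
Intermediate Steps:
$P{\left(J,u \right)} = 5 + 2 J$ ($P{\left(J,u \right)} = 5 - J \left(-2\right) = 5 - - 2 J = 5 + 2 J$)
$y = \frac{50}{21}$ ($y = \frac{8}{21} - \frac{4}{-2} = 8 \cdot \frac{1}{21} - -2 = \frac{8}{21} + 2 = \frac{50}{21} \approx 2.381$)
$y P{\left(0,-4 \right)} \left(-5\right) = \frac{50 \left(5 + 2 \cdot 0\right)}{21} \left(-5\right) = \frac{50 \left(5 + 0\right)}{21} \left(-5\right) = \frac{50}{21} \cdot 5 \left(-5\right) = \frac{250}{21} \left(-5\right) = - \frac{1250}{21}$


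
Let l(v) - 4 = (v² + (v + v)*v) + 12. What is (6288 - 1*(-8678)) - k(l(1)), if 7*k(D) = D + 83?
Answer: 104660/7 ≈ 14951.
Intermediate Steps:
l(v) = 16 + 3*v² (l(v) = 4 + ((v² + (v + v)*v) + 12) = 4 + ((v² + (2*v)*v) + 12) = 4 + ((v² + 2*v²) + 12) = 4 + (3*v² + 12) = 4 + (12 + 3*v²) = 16 + 3*v²)
k(D) = 83/7 + D/7 (k(D) = (D + 83)/7 = (83 + D)/7 = 83/7 + D/7)
(6288 - 1*(-8678)) - k(l(1)) = (6288 - 1*(-8678)) - (83/7 + (16 + 3*1²)/7) = (6288 + 8678) - (83/7 + (16 + 3*1)/7) = 14966 - (83/7 + (16 + 3)/7) = 14966 - (83/7 + (⅐)*19) = 14966 - (83/7 + 19/7) = 14966 - 1*102/7 = 14966 - 102/7 = 104660/7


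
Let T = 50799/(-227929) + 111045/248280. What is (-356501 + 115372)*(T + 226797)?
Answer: -206318058840732060635/3772680808 ≈ -5.4687e+10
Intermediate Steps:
T = 846533339/3772680808 (T = 50799*(-1/227929) + 111045*(1/248280) = -50799/227929 + 7403/16552 = 846533339/3772680808 ≈ 0.22439)
(-356501 + 115372)*(T + 226797) = (-356501 + 115372)*(846533339/3772680808 + 226797) = -241129*855633535745315/3772680808 = -206318058840732060635/3772680808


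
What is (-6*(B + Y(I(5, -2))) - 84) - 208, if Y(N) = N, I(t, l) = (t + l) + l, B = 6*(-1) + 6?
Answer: -298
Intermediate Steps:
B = 0 (B = -6 + 6 = 0)
I(t, l) = t + 2*l (I(t, l) = (l + t) + l = t + 2*l)
(-6*(B + Y(I(5, -2))) - 84) - 208 = (-6*(0 + (5 + 2*(-2))) - 84) - 208 = (-6*(0 + (5 - 4)) - 84) - 208 = (-6*(0 + 1) - 84) - 208 = (-6*1 - 84) - 208 = (-6 - 84) - 208 = -90 - 208 = -298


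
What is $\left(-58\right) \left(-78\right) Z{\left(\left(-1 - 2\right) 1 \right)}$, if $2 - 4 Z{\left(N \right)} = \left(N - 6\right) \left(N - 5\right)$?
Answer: $-79170$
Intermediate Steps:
$Z{\left(N \right)} = \frac{1}{2} - \frac{\left(-6 + N\right) \left(-5 + N\right)}{4}$ ($Z{\left(N \right)} = \frac{1}{2} - \frac{\left(N - 6\right) \left(N - 5\right)}{4} = \frac{1}{2} - \frac{\left(-6 + N\right) \left(-5 + N\right)}{4}$)
$\left(-58\right) \left(-78\right) Z{\left(\left(-1 - 2\right) 1 \right)} = \left(-58\right) \left(-78\right) \left(-7 - \frac{\left(\left(-1 - 2\right) 1\right)^{2}}{4} + \frac{11 \left(-1 - 2\right) 1}{4}\right) = 4524 \left(-7 - \frac{\left(\left(-3\right) 1\right)^{2}}{4} + \frac{11 \left(\left(-3\right) 1\right)}{4}\right) = 4524 \left(-7 - \frac{\left(-3\right)^{2}}{4} + \frac{11}{4} \left(-3\right)\right) = 4524 \left(-7 - \frac{9}{4} - \frac{33}{4}\right) = 4524 \left(- \frac{35}{2}\right) = -79170$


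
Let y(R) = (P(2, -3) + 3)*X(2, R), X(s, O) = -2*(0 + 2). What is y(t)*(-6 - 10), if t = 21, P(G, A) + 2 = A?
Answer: -128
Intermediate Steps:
P(G, A) = -2 + A
X(s, O) = -4 (X(s, O) = -2*2 = -4)
y(R) = 8 (y(R) = ((-2 - 3) + 3)*(-4) = (-5 + 3)*(-4) = -2*(-4) = 8)
y(t)*(-6 - 10) = 8*(-6 - 10) = 8*(-16) = -128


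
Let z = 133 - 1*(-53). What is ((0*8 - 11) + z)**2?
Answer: 30625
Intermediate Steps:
z = 186 (z = 133 + 53 = 186)
((0*8 - 11) + z)**2 = ((0*8 - 11) + 186)**2 = ((0 - 11) + 186)**2 = (-11 + 186)**2 = 175**2 = 30625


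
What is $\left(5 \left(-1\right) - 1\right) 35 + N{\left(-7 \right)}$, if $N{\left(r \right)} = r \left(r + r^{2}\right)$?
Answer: $-504$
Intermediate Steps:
$\left(5 \left(-1\right) - 1\right) 35 + N{\left(-7 \right)} = \left(5 \left(-1\right) - 1\right) 35 + \left(-7\right)^{2} \left(1 - 7\right) = \left(-5 - 1\right) 35 + 49 \left(-6\right) = \left(-6\right) 35 - 294 = -210 - 294 = -504$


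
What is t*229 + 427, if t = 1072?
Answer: 245915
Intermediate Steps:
t*229 + 427 = 1072*229 + 427 = 245488 + 427 = 245915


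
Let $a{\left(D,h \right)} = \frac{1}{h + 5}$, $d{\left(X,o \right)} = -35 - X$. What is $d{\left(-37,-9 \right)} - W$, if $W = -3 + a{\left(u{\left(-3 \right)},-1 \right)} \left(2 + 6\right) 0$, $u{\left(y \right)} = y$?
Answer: $5$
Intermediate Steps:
$a{\left(D,h \right)} = \frac{1}{5 + h}$
$W = -3$ ($W = -3 + \frac{\left(2 + 6\right) 0}{5 - 1} = -3 + \frac{8 \cdot 0}{4} = -3 + \frac{1}{4} \cdot 0 = -3 + 0 = -3$)
$d{\left(-37,-9 \right)} - W = \left(-35 - -37\right) - -3 = \left(-35 + 37\right) + 3 = 2 + 3 = 5$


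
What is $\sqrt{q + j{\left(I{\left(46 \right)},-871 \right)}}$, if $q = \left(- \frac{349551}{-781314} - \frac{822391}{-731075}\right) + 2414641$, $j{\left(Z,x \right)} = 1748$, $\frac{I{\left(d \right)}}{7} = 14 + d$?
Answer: $\frac{\sqrt{3503964463393172021177502422}}{38079942170} \approx 1554.5$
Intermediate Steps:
$I{\left(d \right)} = 98 + 7 d$ ($I{\left(d \right)} = 7 \left(14 + d\right) = 98 + 7 d$)
$q = \frac{459747247571087883}{190399710850}$ ($q = \left(\left(-349551\right) \left(- \frac{1}{781314}\right) - - \frac{822391}{731075}\right) + 2414641 = \left(\frac{116517}{260438} + \frac{822391}{731075}\right) + 2414641 = \frac{299364533033}{190399710850} + 2414641 = \frac{459747247571087883}{190399710850} \approx 2.4146 \cdot 10^{6}$)
$\sqrt{q + j{\left(I{\left(46 \right)},-871 \right)}} = \sqrt{\frac{459747247571087883}{190399710850} + 1748} = \sqrt{\frac{460080066265653683}{190399710850}} = \frac{\sqrt{3503964463393172021177502422}}{38079942170}$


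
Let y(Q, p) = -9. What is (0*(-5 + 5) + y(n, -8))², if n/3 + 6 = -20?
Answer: 81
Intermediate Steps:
n = -78 (n = -18 + 3*(-20) = -18 - 60 = -78)
(0*(-5 + 5) + y(n, -8))² = (0*(-5 + 5) - 9)² = (0*0 - 9)² = (0 - 9)² = (-9)² = 81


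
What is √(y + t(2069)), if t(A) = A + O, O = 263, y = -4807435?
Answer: I*√4805103 ≈ 2192.1*I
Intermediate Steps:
t(A) = 263 + A (t(A) = A + 263 = 263 + A)
√(y + t(2069)) = √(-4807435 + (263 + 2069)) = √(-4807435 + 2332) = √(-4805103) = I*√4805103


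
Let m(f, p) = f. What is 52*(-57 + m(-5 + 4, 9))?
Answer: -3016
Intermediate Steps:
52*(-57 + m(-5 + 4, 9)) = 52*(-57 + (-5 + 4)) = 52*(-57 - 1) = 52*(-58) = -3016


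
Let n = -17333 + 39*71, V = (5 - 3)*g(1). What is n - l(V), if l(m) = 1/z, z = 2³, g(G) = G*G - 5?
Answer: -116513/8 ≈ -14564.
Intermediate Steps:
g(G) = -5 + G² (g(G) = G² - 5 = -5 + G²)
V = -8 (V = (5 - 3)*(-5 + 1²) = 2*(-5 + 1) = 2*(-4) = -8)
n = -14564 (n = -17333 + 2769 = -14564)
z = 8
l(m) = ⅛ (l(m) = 1/8 = ⅛)
n - l(V) = -14564 - 1*⅛ = -14564 - ⅛ = -116513/8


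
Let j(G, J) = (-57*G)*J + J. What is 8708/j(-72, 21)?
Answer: 1244/12315 ≈ 0.10101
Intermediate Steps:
j(G, J) = J - 57*G*J (j(G, J) = -57*G*J + J = J - 57*G*J)
8708/j(-72, 21) = 8708/((21*(1 - 57*(-72)))) = 8708/((21*(1 + 4104))) = 8708/((21*4105)) = 8708/86205 = 8708*(1/86205) = 1244/12315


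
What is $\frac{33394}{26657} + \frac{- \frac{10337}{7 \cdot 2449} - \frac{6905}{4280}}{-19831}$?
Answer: $\frac{9718794295904347}{7757405188824536} \approx 1.2528$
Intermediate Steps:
$\frac{33394}{26657} + \frac{- \frac{10337}{7 \cdot 2449} - \frac{6905}{4280}}{-19831} = 33394 \cdot \frac{1}{26657} + \left(- \frac{10337}{17143} - \frac{1381}{856}\right) \left(- \frac{1}{19831}\right) = \frac{33394}{26657} + \left(\left(-10337\right) \frac{1}{17143} - \frac{1381}{856}\right) \left(- \frac{1}{19831}\right) = \frac{33394}{26657} + \left(- \frac{10337}{17143} - \frac{1381}{856}\right) \left(- \frac{1}{19831}\right) = \frac{33394}{26657} - - \frac{32522955}{291008185048} = \frac{33394}{26657} + \frac{32522955}{291008185048} = \frac{9718794295904347}{7757405188824536}$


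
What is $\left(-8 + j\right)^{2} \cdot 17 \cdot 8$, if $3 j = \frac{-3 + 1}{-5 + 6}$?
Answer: $\frac{91936}{9} \approx 10215.0$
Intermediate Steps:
$j = - \frac{2}{3}$ ($j = \frac{\left(-3 + 1\right) \frac{1}{-5 + 6}}{3} = \frac{\left(-2\right) 1^{-1}}{3} = \frac{\left(-2\right) 1}{3} = \frac{1}{3} \left(-2\right) = - \frac{2}{3} \approx -0.66667$)
$\left(-8 + j\right)^{2} \cdot 17 \cdot 8 = \left(-8 - \frac{2}{3}\right)^{2} \cdot 17 \cdot 8 = \left(- \frac{26}{3}\right)^{2} \cdot 136 = \frac{676}{9} \cdot 136 = \frac{91936}{9}$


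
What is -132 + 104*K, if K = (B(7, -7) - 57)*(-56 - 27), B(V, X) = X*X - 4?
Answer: 103452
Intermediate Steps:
B(V, X) = -4 + X² (B(V, X) = X² - 4 = -4 + X²)
K = 996 (K = ((-4 + (-7)²) - 57)*(-56 - 27) = ((-4 + 49) - 57)*(-83) = (45 - 57)*(-83) = -12*(-83) = 996)
-132 + 104*K = -132 + 104*996 = -132 + 103584 = 103452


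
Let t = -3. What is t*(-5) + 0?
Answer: 15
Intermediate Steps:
t*(-5) + 0 = -3*(-5) + 0 = 15 + 0 = 15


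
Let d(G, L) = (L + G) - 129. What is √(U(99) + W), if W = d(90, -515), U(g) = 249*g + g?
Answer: 2*√6049 ≈ 155.55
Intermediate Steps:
U(g) = 250*g
d(G, L) = -129 + G + L (d(G, L) = (G + L) - 129 = -129 + G + L)
W = -554 (W = -129 + 90 - 515 = -554)
√(U(99) + W) = √(250*99 - 554) = √(24750 - 554) = √24196 = 2*√6049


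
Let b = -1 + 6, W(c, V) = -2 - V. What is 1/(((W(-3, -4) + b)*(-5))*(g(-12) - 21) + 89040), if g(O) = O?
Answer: 1/90195 ≈ 1.1087e-5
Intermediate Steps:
b = 5
1/(((W(-3, -4) + b)*(-5))*(g(-12) - 21) + 89040) = 1/((((-2 - 1*(-4)) + 5)*(-5))*(-12 - 21) + 89040) = 1/((((-2 + 4) + 5)*(-5))*(-33) + 89040) = 1/(((2 + 5)*(-5))*(-33) + 89040) = 1/((7*(-5))*(-33) + 89040) = 1/(-35*(-33) + 89040) = 1/(1155 + 89040) = 1/90195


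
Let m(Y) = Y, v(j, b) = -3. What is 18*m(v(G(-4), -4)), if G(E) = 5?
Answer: -54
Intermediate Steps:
18*m(v(G(-4), -4)) = 18*(-3) = -54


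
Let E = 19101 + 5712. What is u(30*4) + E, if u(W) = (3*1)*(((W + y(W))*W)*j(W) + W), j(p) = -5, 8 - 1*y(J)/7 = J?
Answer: 1220373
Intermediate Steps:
y(J) = 56 - 7*J
E = 24813
u(W) = 3*W - 15*W*(56 - 6*W) (u(W) = (3*1)*(((W + (56 - 7*W))*W)*(-5) + W) = 3*(((56 - 6*W)*W)*(-5) + W) = 3*((W*(56 - 6*W))*(-5) + W) = 3*(-5*W*(56 - 6*W) + W) = 3*(W - 5*W*(56 - 6*W)) = 3*W - 15*W*(56 - 6*W))
u(30*4) + E = 9*(30*4)*(-93 + 10*(30*4)) + 24813 = 9*120*(-93 + 10*120) + 24813 = 9*120*(-93 + 1200) + 24813 = 9*120*1107 + 24813 = 1195560 + 24813 = 1220373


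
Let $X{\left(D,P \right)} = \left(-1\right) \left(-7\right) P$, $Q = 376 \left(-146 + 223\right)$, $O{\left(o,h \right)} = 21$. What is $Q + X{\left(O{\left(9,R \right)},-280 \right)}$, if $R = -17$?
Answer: $26992$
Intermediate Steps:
$Q = 28952$ ($Q = 376 \cdot 77 = 28952$)
$X{\left(D,P \right)} = 7 P$
$Q + X{\left(O{\left(9,R \right)},-280 \right)} = 28952 + 7 \left(-280\right) = 28952 - 1960 = 26992$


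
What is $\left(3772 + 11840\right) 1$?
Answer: $15612$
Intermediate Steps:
$\left(3772 + 11840\right) 1 = 15612 \cdot 1 = 15612$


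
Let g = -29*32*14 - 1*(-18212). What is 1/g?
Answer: 1/5220 ≈ 0.00019157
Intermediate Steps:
g = 5220 (g = -928*14 + 18212 = -12992 + 18212 = 5220)
1/g = 1/5220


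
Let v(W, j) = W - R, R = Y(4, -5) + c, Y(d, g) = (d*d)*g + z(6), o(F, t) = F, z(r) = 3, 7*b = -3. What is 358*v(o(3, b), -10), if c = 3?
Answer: 27566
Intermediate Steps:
b = -3/7 (b = (⅐)*(-3) = -3/7 ≈ -0.42857)
Y(d, g) = 3 + g*d² (Y(d, g) = (d*d)*g + 3 = d²*g + 3 = g*d² + 3 = 3 + g*d²)
R = -74 (R = (3 - 5*4²) + 3 = (3 - 5*16) + 3 = (3 - 80) + 3 = -77 + 3 = -74)
v(W, j) = 74 + W (v(W, j) = W - 1*(-74) = W + 74 = 74 + W)
358*v(o(3, b), -10) = 358*(74 + 3) = 358*77 = 27566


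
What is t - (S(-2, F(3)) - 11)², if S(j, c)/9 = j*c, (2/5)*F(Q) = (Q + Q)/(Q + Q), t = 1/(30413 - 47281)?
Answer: -52898049/16868 ≈ -3136.0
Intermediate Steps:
t = -1/16868 (t = 1/(-16868) = -1/16868 ≈ -5.9284e-5)
F(Q) = 5/2 (F(Q) = 5*((Q + Q)/(Q + Q))/2 = 5*((2*Q)/((2*Q)))/2 = 5*((2*Q)*(1/(2*Q)))/2 = (5/2)*1 = 5/2)
S(j, c) = 9*c*j (S(j, c) = 9*(j*c) = 9*(c*j) = 9*c*j)
t - (S(-2, F(3)) - 11)² = -1/16868 - (9*(5/2)*(-2) - 11)² = -1/16868 - (-45 - 11)² = -1/16868 - 1*(-56)² = -1/16868 - 1*3136 = -1/16868 - 3136 = -52898049/16868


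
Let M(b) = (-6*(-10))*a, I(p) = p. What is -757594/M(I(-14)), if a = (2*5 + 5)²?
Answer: -378797/6750 ≈ -56.118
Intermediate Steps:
a = 225 (a = (10 + 5)² = 15² = 225)
M(b) = 13500 (M(b) = -6*(-10)*225 = 60*225 = 13500)
-757594/M(I(-14)) = -757594/13500 = -757594*1/13500 = -378797/6750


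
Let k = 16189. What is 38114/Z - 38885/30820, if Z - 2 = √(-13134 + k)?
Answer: -493597019/18806364 + 38114*√3055/3051 ≈ 664.23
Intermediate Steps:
Z = 2 + √3055 (Z = 2 + √(-13134 + 16189) = 2 + √3055 ≈ 57.272)
38114/Z - 38885/30820 = 38114/(2 + √3055) - 38885/30820 = 38114/(2 + √3055) - 38885*1/30820 = 38114/(2 + √3055) - 7777/6164 = -7777/6164 + 38114/(2 + √3055)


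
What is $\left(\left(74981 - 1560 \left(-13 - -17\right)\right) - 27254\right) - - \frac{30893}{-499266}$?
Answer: $\frac{20713017649}{499266} \approx 41487.0$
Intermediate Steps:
$\left(\left(74981 - 1560 \left(-13 - -17\right)\right) - 27254\right) - - \frac{30893}{-499266} = \left(\left(74981 - 1560 \left(-13 + 17\right)\right) - 27254\right) - \left(-30893\right) \left(- \frac{1}{499266}\right) = \left(\left(74981 - 6240\right) - 27254\right) - \frac{30893}{499266} = \left(68741 - 27254\right) - \frac{30893}{499266} = 41487 - \frac{30893}{499266} = \frac{20713017649}{499266}$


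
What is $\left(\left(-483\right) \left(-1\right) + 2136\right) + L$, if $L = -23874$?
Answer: $-21255$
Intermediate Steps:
$\left(\left(-483\right) \left(-1\right) + 2136\right) + L = \left(\left(-483\right) \left(-1\right) + 2136\right) - 23874 = \left(483 + 2136\right) - 23874 = 2619 - 23874 = -21255$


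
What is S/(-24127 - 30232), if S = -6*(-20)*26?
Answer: -3120/54359 ≈ -0.057396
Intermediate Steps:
S = 3120 (S = 120*26 = 3120)
S/(-24127 - 30232) = 3120/(-24127 - 30232) = 3120/(-54359) = 3120*(-1/54359) = -3120/54359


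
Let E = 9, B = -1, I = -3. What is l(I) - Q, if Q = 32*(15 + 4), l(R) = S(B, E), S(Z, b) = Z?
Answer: -609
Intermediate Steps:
l(R) = -1
Q = 608 (Q = 32*19 = 608)
l(I) - Q = -1 - 1*608 = -1 - 608 = -609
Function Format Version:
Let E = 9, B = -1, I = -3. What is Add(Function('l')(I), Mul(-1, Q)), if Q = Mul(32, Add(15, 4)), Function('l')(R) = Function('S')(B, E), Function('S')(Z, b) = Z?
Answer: -609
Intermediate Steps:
Function('l')(R) = -1
Q = 608 (Q = Mul(32, 19) = 608)
Add(Function('l')(I), Mul(-1, Q)) = Add(-1, Mul(-1, 608)) = Add(-1, -608) = -609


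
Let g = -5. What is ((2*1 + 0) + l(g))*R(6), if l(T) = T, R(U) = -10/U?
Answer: 5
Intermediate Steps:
((2*1 + 0) + l(g))*R(6) = ((2*1 + 0) - 5)*(-10/6) = ((2 + 0) - 5)*(-10*⅙) = (2 - 5)*(-5/3) = -3*(-5/3) = 5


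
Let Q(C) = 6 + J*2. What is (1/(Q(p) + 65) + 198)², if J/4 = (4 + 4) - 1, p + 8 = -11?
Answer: 632371609/16129 ≈ 39207.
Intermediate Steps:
p = -19 (p = -8 - 11 = -19)
J = 28 (J = 4*((4 + 4) - 1) = 4*(8 - 1) = 4*7 = 28)
Q(C) = 62 (Q(C) = 6 + 28*2 = 6 + 56 = 62)
(1/(Q(p) + 65) + 198)² = (1/(62 + 65) + 198)² = (1/127 + 198)² = (25147/127)² = 632371609/16129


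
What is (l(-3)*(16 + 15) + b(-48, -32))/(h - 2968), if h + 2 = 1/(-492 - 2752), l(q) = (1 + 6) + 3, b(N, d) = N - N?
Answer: -1005640/9634681 ≈ -0.10438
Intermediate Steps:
b(N, d) = 0
l(q) = 10 (l(q) = 7 + 3 = 10)
h = -6489/3244 (h = -2 + 1/(-492 - 2752) = -2 + 1/(-3244) = -2 - 1/3244 = -6489/3244 ≈ -2.0003)
(l(-3)*(16 + 15) + b(-48, -32))/(h - 2968) = (10*(16 + 15) + 0)/(-6489/3244 - 2968) = (10*31 + 0)/(-9634681/3244) = (310 + 0)*(-3244/9634681) = 310*(-3244/9634681) = -1005640/9634681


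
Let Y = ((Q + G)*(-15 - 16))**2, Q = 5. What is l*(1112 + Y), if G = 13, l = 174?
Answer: 54370824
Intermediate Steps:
Y = 311364 (Y = ((5 + 13)*(-15 - 16))**2 = (18*(-31))**2 = (-558)**2 = 311364)
l*(1112 + Y) = 174*(1112 + 311364) = 174*312476 = 54370824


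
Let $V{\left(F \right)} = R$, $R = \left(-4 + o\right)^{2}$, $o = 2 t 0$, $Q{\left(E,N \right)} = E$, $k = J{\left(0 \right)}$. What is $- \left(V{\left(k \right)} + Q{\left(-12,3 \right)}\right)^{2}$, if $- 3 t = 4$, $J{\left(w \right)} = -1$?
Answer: $-16$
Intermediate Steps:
$t = - \frac{4}{3}$ ($t = \left(- \frac{1}{3}\right) 4 = - \frac{4}{3} \approx -1.3333$)
$k = -1$
$o = 0$ ($o = 2 \left(- \frac{4}{3}\right) 0 = \left(- \frac{8}{3}\right) 0 = 0$)
$R = 16$ ($R = \left(-4 + 0\right)^{2} = \left(-4\right)^{2} = 16$)
$V{\left(F \right)} = 16$
$- \left(V{\left(k \right)} + Q{\left(-12,3 \right)}\right)^{2} = - \left(16 - 12\right)^{2} = - 4^{2} = \left(-1\right) 16 = -16$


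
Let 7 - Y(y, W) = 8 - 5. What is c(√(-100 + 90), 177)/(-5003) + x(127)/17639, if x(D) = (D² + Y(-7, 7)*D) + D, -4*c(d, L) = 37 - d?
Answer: 336133811/352991668 - I*√10/20012 ≈ 0.95224 - 0.00015802*I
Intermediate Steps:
Y(y, W) = 4 (Y(y, W) = 7 - (8 - 5) = 7 - 1*3 = 7 - 3 = 4)
c(d, L) = -37/4 + d/4 (c(d, L) = -(37 - d)/4 = -37/4 + d/4)
x(D) = D² + 5*D (x(D) = (D² + 4*D) + D = D² + 5*D)
c(√(-100 + 90), 177)/(-5003) + x(127)/17639 = (-37/4 + √(-100 + 90)/4)/(-5003) + (127*(5 + 127))/17639 = (-37/4 + √(-10)/4)*(-1/5003) + (127*132)*(1/17639) = (-37/4 + (I*√10)/4)*(-1/5003) + 16764*(1/17639) = (-37/4 + I*√10/4)*(-1/5003) + 16764/17639 = (37/20012 - I*√10/20012) + 16764/17639 = 336133811/352991668 - I*√10/20012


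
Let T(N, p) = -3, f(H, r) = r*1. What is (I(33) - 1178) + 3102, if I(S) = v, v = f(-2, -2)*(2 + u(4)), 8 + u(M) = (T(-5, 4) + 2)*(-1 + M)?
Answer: 1942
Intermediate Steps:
f(H, r) = r
u(M) = -7 - M (u(M) = -8 + (-3 + 2)*(-1 + M) = -8 - (-1 + M) = -8 + (1 - M) = -7 - M)
v = 18 (v = -2*(2 + (-7 - 1*4)) = -2*(2 + (-7 - 4)) = -2*(2 - 11) = -2*(-9) = 18)
I(S) = 18
(I(33) - 1178) + 3102 = (18 - 1178) + 3102 = -1160 + 3102 = 1942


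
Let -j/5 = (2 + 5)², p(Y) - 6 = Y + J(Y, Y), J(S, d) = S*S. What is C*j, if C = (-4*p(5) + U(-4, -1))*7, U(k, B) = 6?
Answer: 236670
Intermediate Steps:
J(S, d) = S²
p(Y) = 6 + Y + Y² (p(Y) = 6 + (Y + Y²) = 6 + Y + Y²)
C = -966 (C = (-4*(6 + 5 + 5²) + 6)*7 = (-4*(6 + 5 + 25) + 6)*7 = (-4*36 + 6)*7 = (-144 + 6)*7 = -138*7 = -966)
j = -245 (j = -5*(2 + 5)² = -5*7² = -5*49 = -245)
C*j = -966*(-245) = 236670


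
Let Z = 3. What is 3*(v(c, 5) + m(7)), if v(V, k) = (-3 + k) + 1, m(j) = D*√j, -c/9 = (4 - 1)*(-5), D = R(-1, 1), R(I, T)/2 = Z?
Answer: 9 + 18*√7 ≈ 56.624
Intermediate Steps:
R(I, T) = 6 (R(I, T) = 2*3 = 6)
D = 6
c = 135 (c = -9*(4 - 1)*(-5) = -27*(-5) = -9*(-15) = 135)
m(j) = 6*√j
v(V, k) = -2 + k
3*(v(c, 5) + m(7)) = 3*((-2 + 5) + 6*√7) = 3*(3 + 6*√7) = 9 + 18*√7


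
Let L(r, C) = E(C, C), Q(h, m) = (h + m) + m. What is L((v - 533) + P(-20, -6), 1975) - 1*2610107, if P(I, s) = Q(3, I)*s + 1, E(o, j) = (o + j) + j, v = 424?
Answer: -2604182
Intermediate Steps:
Q(h, m) = h + 2*m
E(o, j) = o + 2*j (E(o, j) = (j + o) + j = o + 2*j)
P(I, s) = 1 + s*(3 + 2*I) (P(I, s) = (3 + 2*I)*s + 1 = s*(3 + 2*I) + 1 = 1 + s*(3 + 2*I))
L(r, C) = 3*C (L(r, C) = C + 2*C = 3*C)
L((v - 533) + P(-20, -6), 1975) - 1*2610107 = 3*1975 - 1*2610107 = 5925 - 2610107 = -2604182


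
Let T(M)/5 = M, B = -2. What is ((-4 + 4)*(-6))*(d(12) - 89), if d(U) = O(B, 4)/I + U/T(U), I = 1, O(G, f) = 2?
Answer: 0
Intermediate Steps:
T(M) = 5*M
d(U) = 11/5 (d(U) = 2/1 + U/((5*U)) = 2*1 + U*(1/(5*U)) = 2 + 1/5 = 11/5)
((-4 + 4)*(-6))*(d(12) - 89) = ((-4 + 4)*(-6))*(11/5 - 89) = (0*(-6))*(-434/5) = 0*(-434/5) = 0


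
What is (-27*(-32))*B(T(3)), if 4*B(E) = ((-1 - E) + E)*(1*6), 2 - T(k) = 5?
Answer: -1296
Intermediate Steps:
T(k) = -3 (T(k) = 2 - 1*5 = 2 - 5 = -3)
B(E) = -3/2 (B(E) = (((-1 - E) + E)*(1*6))/4 = (-1*6)/4 = (¼)*(-6) = -3/2)
(-27*(-32))*B(T(3)) = -27*(-32)*(-3/2) = 864*(-3/2) = -1296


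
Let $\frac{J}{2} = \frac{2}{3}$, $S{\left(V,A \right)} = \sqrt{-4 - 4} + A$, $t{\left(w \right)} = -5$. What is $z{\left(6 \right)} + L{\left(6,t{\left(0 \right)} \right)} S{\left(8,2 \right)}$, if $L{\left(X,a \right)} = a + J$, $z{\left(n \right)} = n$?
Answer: $- \frac{4}{3} - \frac{22 i \sqrt{2}}{3} \approx -1.3333 - 10.371 i$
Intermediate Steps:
$S{\left(V,A \right)} = A + 2 i \sqrt{2}$ ($S{\left(V,A \right)} = \sqrt{-8} + A = 2 i \sqrt{2} + A = A + 2 i \sqrt{2}$)
$J = \frac{4}{3}$ ($J = 2 \cdot \frac{2}{3} = \frac{4}{3} \approx 1.3333$)
$L{\left(X,a \right)} = \frac{4}{3} + a$ ($L{\left(X,a \right)} = a + \frac{4}{3} = \frac{4}{3} + a$)
$z{\left(6 \right)} + L{\left(6,t{\left(0 \right)} \right)} S{\left(8,2 \right)} = 6 + \left(\frac{4}{3} - 5\right) \left(2 + 2 i \sqrt{2}\right) = 6 - \frac{11 \left(2 + 2 i \sqrt{2}\right)}{3} = 6 - \left(\frac{22}{3} + \frac{22 i \sqrt{2}}{3}\right) = - \frac{4}{3} - \frac{22 i \sqrt{2}}{3}$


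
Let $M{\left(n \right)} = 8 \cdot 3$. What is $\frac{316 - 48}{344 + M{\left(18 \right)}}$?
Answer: $\frac{67}{92} \approx 0.72826$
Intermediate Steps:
$M{\left(n \right)} = 24$
$\frac{316 - 48}{344 + M{\left(18 \right)}} = \frac{316 - 48}{344 + 24} = \frac{268}{368} = 268 \cdot \frac{1}{368} = \frac{67}{92}$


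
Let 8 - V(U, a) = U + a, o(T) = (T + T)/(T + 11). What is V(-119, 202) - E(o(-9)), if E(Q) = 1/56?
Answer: -4201/56 ≈ -75.018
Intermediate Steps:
o(T) = 2*T/(11 + T) (o(T) = (2*T)/(11 + T) = 2*T/(11 + T))
V(U, a) = 8 - U - a (V(U, a) = 8 - (U + a) = 8 + (-U - a) = 8 - U - a)
E(Q) = 1/56
V(-119, 202) - E(o(-9)) = (8 - 1*(-119) - 1*202) - 1*1/56 = (8 + 119 - 202) - 1/56 = -75 - 1/56 = -4201/56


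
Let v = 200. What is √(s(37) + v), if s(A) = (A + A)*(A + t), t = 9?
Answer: 2*√901 ≈ 60.033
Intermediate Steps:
s(A) = 2*A*(9 + A) (s(A) = (A + A)*(A + 9) = (2*A)*(9 + A) = 2*A*(9 + A))
√(s(37) + v) = √(2*37*(9 + 37) + 200) = √(2*37*46 + 200) = √(3404 + 200) = √3604 = 2*√901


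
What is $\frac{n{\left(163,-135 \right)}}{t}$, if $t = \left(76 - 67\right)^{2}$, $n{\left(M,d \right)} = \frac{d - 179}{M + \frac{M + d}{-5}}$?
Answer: $- \frac{1570}{63747} \approx -0.024629$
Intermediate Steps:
$n{\left(M,d \right)} = \frac{-179 + d}{- \frac{d}{5} + \frac{4 M}{5}}$ ($n{\left(M,d \right)} = \frac{-179 + d}{M + \left(M + d\right) \left(- \frac{1}{5}\right)} = \frac{-179 + d}{M - \left(\frac{M}{5} + \frac{d}{5}\right)} = \frac{-179 + d}{- \frac{d}{5} + \frac{4 M}{5}}$)
$t = 81$ ($t = 9^{2} = 81$)
$\frac{n{\left(163,-135 \right)}}{t} = \frac{5 \frac{1}{\left(-1\right) \left(-135\right) + 4 \cdot 163} \left(-179 - 135\right)}{81} = 5 \frac{1}{135 + 652} \left(-314\right) \frac{1}{81} = 5 \cdot \frac{1}{787} \left(-314\right) \frac{1}{81} = \left(- \frac{1570}{787}\right) \frac{1}{81} = - \frac{1570}{63747}$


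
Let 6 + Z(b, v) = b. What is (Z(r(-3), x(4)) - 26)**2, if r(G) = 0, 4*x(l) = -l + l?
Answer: 1024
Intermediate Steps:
x(l) = 0 (x(l) = (-l + l)/4 = (1/4)*0 = 0)
Z(b, v) = -6 + b
(Z(r(-3), x(4)) - 26)**2 = ((-6 + 0) - 26)**2 = (-6 - 26)**2 = (-32)**2 = 1024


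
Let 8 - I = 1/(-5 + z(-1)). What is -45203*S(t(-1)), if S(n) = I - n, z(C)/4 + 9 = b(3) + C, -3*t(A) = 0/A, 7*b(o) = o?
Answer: -109888493/303 ≈ -3.6267e+5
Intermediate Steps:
b(o) = o/7
t(A) = 0 (t(A) = -0/A = -⅓*0 = 0)
z(C) = -240/7 + 4*C (z(C) = -36 + 4*((⅐)*3 + C) = -36 + 4*(3/7 + C) = -36 + (12/7 + 4*C) = -240/7 + 4*C)
I = 2431/303 (I = 8 - 1/(-5 + (-240/7 + 4*(-1))) = 8 - 1/(-5 + (-240/7 - 4)) = 8 - 1/(-5 - 268/7) = 8 - 1/(-303/7) = 8 - 1*(-7/303) = 8 + 7/303 = 2431/303 ≈ 8.0231)
S(n) = 2431/303 - n
-45203*S(t(-1)) = -45203*(2431/303 - 1*0) = -45203*(2431/303 + 0) = -45203*2431/303 = -109888493/303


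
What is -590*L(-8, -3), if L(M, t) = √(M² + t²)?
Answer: -590*√73 ≈ -5041.0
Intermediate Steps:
-590*L(-8, -3) = -590*√((-8)² + (-3)²) = -590*√(64 + 9) = -590*√73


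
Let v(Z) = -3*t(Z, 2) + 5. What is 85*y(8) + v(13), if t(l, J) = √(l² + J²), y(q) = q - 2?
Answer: 515 - 3*√173 ≈ 475.54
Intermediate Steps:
y(q) = -2 + q
t(l, J) = √(J² + l²)
v(Z) = 5 - 3*√(4 + Z²) (v(Z) = -3*√(2² + Z²) + 5 = -3*√(4 + Z²) + 5 = 5 - 3*√(4 + Z²))
85*y(8) + v(13) = 85*(-2 + 8) + (5 - 3*√(4 + 13²)) = 85*6 + (5 - 3*√(4 + 169)) = 510 + (5 - 3*√173) = 515 - 3*√173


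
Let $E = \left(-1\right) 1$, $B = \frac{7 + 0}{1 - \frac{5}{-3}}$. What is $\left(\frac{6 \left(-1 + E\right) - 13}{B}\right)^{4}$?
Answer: $\frac{1600000000}{194481} \approx 8227.0$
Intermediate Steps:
$B = \frac{21}{8}$ ($B = \frac{7}{1 - - \frac{5}{3}} = \frac{7}{1 + \frac{5}{3}} = \frac{7}{\frac{8}{3}} = 7 \cdot \frac{3}{8} = \frac{21}{8} \approx 2.625$)
$E = -1$
$\left(\frac{6 \left(-1 + E\right) - 13}{B}\right)^{4} = \left(\frac{6 \left(-1 - 1\right) - 13}{\frac{21}{8}}\right)^{4} = \left(\left(6 \left(-2\right) - 13\right) \frac{8}{21}\right)^{4} = \left(\left(-12 - 13\right) \frac{8}{21}\right)^{4} = \left(\left(-25\right) \frac{8}{21}\right)^{4} = \left(- \frac{200}{21}\right)^{4} = \frac{1600000000}{194481}$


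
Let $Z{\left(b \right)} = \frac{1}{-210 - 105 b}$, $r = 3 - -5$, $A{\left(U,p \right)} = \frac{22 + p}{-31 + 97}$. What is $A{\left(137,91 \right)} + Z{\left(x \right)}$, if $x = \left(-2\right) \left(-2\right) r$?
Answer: $\frac{11204}{6545} \approx 1.7118$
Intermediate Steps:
$A{\left(U,p \right)} = \frac{1}{3} + \frac{p}{66}$ ($A{\left(U,p \right)} = \frac{22 + p}{66} = \left(22 + p\right) \frac{1}{66} = \frac{1}{3} + \frac{p}{66}$)
$r = 8$ ($r = 3 + 5 = 8$)
$x = 32$ ($x = \left(-2\right) \left(-2\right) 8 = 4 \cdot 8 = 32$)
$A{\left(137,91 \right)} + Z{\left(x \right)} = \left(\frac{1}{3} + \frac{1}{66} \cdot 91\right) - \frac{1}{210 + 105 \cdot 32} = \left(\frac{1}{3} + \frac{91}{66}\right) - \frac{1}{210 + 3360} = \frac{113}{66} - \frac{1}{3570} = \frac{11204}{6545}$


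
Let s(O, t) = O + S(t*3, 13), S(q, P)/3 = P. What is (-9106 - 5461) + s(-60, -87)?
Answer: -14588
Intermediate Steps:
S(q, P) = 3*P
s(O, t) = 39 + O (s(O, t) = O + 3*13 = O + 39 = 39 + O)
(-9106 - 5461) + s(-60, -87) = (-9106 - 5461) + (39 - 60) = -14567 - 21 = -14588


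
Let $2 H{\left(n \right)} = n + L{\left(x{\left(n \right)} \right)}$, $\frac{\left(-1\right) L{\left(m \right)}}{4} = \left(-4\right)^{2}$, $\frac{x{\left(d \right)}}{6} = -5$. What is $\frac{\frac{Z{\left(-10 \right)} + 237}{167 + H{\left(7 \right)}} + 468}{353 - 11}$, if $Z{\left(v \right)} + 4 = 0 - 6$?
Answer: $\frac{65045}{47367} \approx 1.3732$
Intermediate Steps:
$x{\left(d \right)} = -30$ ($x{\left(d \right)} = 6 \left(-5\right) = -30$)
$L{\left(m \right)} = -64$ ($L{\left(m \right)} = - 4 \left(-4\right)^{2} = \left(-4\right) 16 = -64$)
$Z{\left(v \right)} = -10$ ($Z{\left(v \right)} = -4 + \left(0 - 6\right) = -4 - 6 = -10$)
$H{\left(n \right)} = -32 + \frac{n}{2}$ ($H{\left(n \right)} = \frac{n - 64}{2} = \frac{-64 + n}{2} = -32 + \frac{n}{2}$)
$\frac{\frac{Z{\left(-10 \right)} + 237}{167 + H{\left(7 \right)}} + 468}{353 - 11} = \frac{\frac{-10 + 237}{167 + \left(-32 + \frac{1}{2} \cdot 7\right)} + 468}{353 - 11} = \frac{\frac{227}{167 + \left(-32 + \frac{7}{2}\right)} + 468}{342} = \left(\frac{227}{167 - \frac{57}{2}} + 468\right) \frac{1}{342} = \left(\frac{227}{\frac{277}{2}} + 468\right) \frac{1}{342} = \left(227 \cdot \frac{2}{277} + 468\right) \frac{1}{342} = \left(\frac{454}{277} + 468\right) \frac{1}{342} = \frac{130090}{277} \cdot \frac{1}{342} = \frac{65045}{47367}$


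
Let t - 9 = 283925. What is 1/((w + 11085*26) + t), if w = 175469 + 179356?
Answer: 1/926969 ≈ 1.0788e-6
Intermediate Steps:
t = 283934 (t = 9 + 283925 = 283934)
w = 354825
1/((w + 11085*26) + t) = 1/((354825 + 11085*26) + 283934) = 1/((354825 + 288210) + 283934) = 1/(643035 + 283934) = 1/926969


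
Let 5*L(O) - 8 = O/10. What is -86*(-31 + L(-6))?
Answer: 63468/25 ≈ 2538.7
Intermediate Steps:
L(O) = 8/5 + O/50 (L(O) = 8/5 + (O/10)/5 = 8/5 + O/50)
-86*(-31 + L(-6)) = -86*(-31 + (8/5 + (1/50)*(-6))) = -86*(-31 + (8/5 - 3/25)) = -86*(-31 + 37/25) = -86*(-738/25) = 63468/25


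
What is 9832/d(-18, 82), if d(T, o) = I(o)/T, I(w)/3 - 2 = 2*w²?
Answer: -29496/6725 ≈ -4.3860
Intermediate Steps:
I(w) = 6 + 6*w² (I(w) = 6 + 3*(2*w²) = 6 + 6*w²)
d(T, o) = (6 + 6*o²)/T
9832/d(-18, 82) = 9832/((6*(1 + 82²)/(-18))) = 9832/((6*(-1/18)*(1 + 6724))) = 9832/((6*(-1/18)*6725)) = 9832/(-6725/3) = 9832*(-3/6725) = -29496/6725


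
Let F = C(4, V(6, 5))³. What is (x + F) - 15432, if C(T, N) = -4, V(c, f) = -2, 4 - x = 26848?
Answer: -42340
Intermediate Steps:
x = -26844 (x = 4 - 1*26848 = 4 - 26848 = -26844)
F = -64 (F = (-4)³ = -64)
(x + F) - 15432 = (-26844 - 64) - 15432 = -26908 - 15432 = -42340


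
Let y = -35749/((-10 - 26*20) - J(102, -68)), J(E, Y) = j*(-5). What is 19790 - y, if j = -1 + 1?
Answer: 10452951/530 ≈ 19723.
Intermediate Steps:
j = 0
J(E, Y) = 0 (J(E, Y) = 0*(-5) = 0)
y = 35749/530 (y = -35749/((-10 - 26*20) - 1*0) = -35749/((-10 - 520) + 0) = -35749/(-530 + 0) = -35749/(-530) = -35749*(-1/530) = 35749/530 ≈ 67.451)
19790 - y = 19790 - 1*35749/530 = 19790 - 35749/530 = 10452951/530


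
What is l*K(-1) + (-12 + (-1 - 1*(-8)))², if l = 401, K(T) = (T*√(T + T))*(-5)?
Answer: 25 + 2005*I*√2 ≈ 25.0 + 2835.5*I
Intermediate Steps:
K(T) = -5*√2*T^(3/2) (K(T) = (T*√(2*T))*(-5) = (T*(√2*√T))*(-5) = (√2*T^(3/2))*(-5) = -5*√2*T^(3/2))
l*K(-1) + (-12 + (-1 - 1*(-8)))² = 401*(-5*√2*(-1)^(3/2)) + (-12 + (-1 - 1*(-8)))² = 401*(-5*√2*(-I)) + (-12 + (-1 + 8))² = 401*(5*I*√2) + (-12 + 7)² = 2005*I*√2 + (-5)² = 2005*I*√2 + 25 = 25 + 2005*I*√2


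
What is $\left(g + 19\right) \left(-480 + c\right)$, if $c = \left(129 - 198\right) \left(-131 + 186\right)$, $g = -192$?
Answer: $739575$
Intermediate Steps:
$c = -3795$ ($c = \left(-69\right) 55 = -3795$)
$\left(g + 19\right) \left(-480 + c\right) = \left(-192 + 19\right) \left(-480 - 3795\right) = \left(-173\right) \left(-4275\right) = 739575$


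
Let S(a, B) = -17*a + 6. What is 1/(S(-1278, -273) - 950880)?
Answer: -1/929148 ≈ -1.0763e-6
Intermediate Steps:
S(a, B) = 6 - 17*a
1/(S(-1278, -273) - 950880) = 1/((6 - 17*(-1278)) - 950880) = 1/((6 + 21726) - 950880) = 1/(21732 - 950880) = 1/(-929148) = -1/929148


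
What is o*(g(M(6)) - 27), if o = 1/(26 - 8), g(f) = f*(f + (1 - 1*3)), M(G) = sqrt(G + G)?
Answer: -5/6 - 2*sqrt(3)/9 ≈ -1.2182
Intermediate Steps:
M(G) = sqrt(2)*sqrt(G) (M(G) = sqrt(2*G) = sqrt(2)*sqrt(G))
g(f) = f*(-2 + f) (g(f) = f*(f + (1 - 3)) = f*(f - 2) = f*(-2 + f))
o = 1/18 ≈ 0.055556
o*(g(M(6)) - 27) = ((sqrt(2)*sqrt(6))*(-2 + sqrt(2)*sqrt(6)) - 27)/18 = ((2*sqrt(3))*(-2 + 2*sqrt(3)) - 27)/18 = (2*sqrt(3)*(-2 + 2*sqrt(3)) - 27)/18 = (-27 + 2*sqrt(3)*(-2 + 2*sqrt(3)))/18 = -3/2 + sqrt(3)*(-2 + 2*sqrt(3))/9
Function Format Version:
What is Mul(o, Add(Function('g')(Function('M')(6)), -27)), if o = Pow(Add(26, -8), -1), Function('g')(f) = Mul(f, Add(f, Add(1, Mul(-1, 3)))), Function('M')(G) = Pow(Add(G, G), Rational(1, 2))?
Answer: Add(Rational(-5, 6), Mul(Rational(-2, 9), Pow(3, Rational(1, 2)))) ≈ -1.2182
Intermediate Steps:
Function('M')(G) = Mul(Pow(2, Rational(1, 2)), Pow(G, Rational(1, 2))) (Function('M')(G) = Pow(Mul(2, G), Rational(1, 2)) = Mul(Pow(2, Rational(1, 2)), Pow(G, Rational(1, 2))))
Function('g')(f) = Mul(f, Add(-2, f)) (Function('g')(f) = Mul(f, Add(f, Add(1, -3))) = Mul(f, Add(f, -2)) = Mul(f, Add(-2, f)))
o = Rational(1, 18) (o = Pow(18, -1) = Rational(1, 18) ≈ 0.055556)
Mul(o, Add(Function('g')(Function('M')(6)), -27)) = Mul(Rational(1, 18), Add(Mul(Mul(Pow(2, Rational(1, 2)), Pow(6, Rational(1, 2))), Add(-2, Mul(Pow(2, Rational(1, 2)), Pow(6, Rational(1, 2))))), -27)) = Mul(Rational(1, 18), Add(Mul(Mul(2, Pow(3, Rational(1, 2))), Add(-2, Mul(2, Pow(3, Rational(1, 2))))), -27)) = Mul(Rational(1, 18), Add(Mul(2, Pow(3, Rational(1, 2)), Add(-2, Mul(2, Pow(3, Rational(1, 2))))), -27)) = Mul(Rational(1, 18), Add(-27, Mul(2, Pow(3, Rational(1, 2)), Add(-2, Mul(2, Pow(3, Rational(1, 2))))))) = Add(Rational(-3, 2), Mul(Rational(1, 9), Pow(3, Rational(1, 2)), Add(-2, Mul(2, Pow(3, Rational(1, 2))))))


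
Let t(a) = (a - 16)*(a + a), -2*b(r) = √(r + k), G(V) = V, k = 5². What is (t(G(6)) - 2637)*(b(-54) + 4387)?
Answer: -12094959 + 2757*I*√29/2 ≈ -1.2095e+7 + 7423.5*I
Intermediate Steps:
k = 25
b(r) = -√(25 + r)/2 (b(r) = -√(r + 25)/2 = -√(25 + r)/2)
t(a) = 2*a*(-16 + a) (t(a) = (-16 + a)*(2*a) = 2*a*(-16 + a))
(t(G(6)) - 2637)*(b(-54) + 4387) = (2*6*(-16 + 6) - 2637)*(-√(25 - 54)/2 + 4387) = (2*6*(-10) - 2637)*(-I*√29/2 + 4387) = (-120 - 2637)*(-I*√29/2 + 4387) = -2757*(-I*√29/2 + 4387) = -2757*(4387 - I*√29/2) = -12094959 + 2757*I*√29/2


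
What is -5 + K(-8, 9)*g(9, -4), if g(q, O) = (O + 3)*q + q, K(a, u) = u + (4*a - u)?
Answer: -5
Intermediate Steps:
K(a, u) = 4*a (K(a, u) = u + (-u + 4*a) = 4*a)
g(q, O) = q + q*(3 + O) (g(q, O) = (3 + O)*q + q = q*(3 + O) + q = q + q*(3 + O))
-5 + K(-8, 9)*g(9, -4) = -5 + (4*(-8))*(9*(4 - 4)) = -5 - 288*0 = -5 - 32*0 = -5 + 0 = -5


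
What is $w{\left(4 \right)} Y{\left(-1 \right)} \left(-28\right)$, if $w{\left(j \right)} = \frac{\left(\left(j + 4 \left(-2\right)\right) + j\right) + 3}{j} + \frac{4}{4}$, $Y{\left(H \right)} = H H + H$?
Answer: $0$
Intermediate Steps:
$Y{\left(H \right)} = H + H^{2}$ ($Y{\left(H \right)} = H^{2} + H = H + H^{2}$)
$w{\left(j \right)} = 1 + \frac{-5 + 2 j}{j}$ ($w{\left(j \right)} = \frac{\left(\left(j - 8\right) + j\right) + 3}{j} + 4 \cdot \frac{1}{4} = \frac{\left(\left(-8 + j\right) + j\right) + 3}{j} + 1 = \frac{\left(-8 + 2 j\right) + 3}{j} + 1 = \frac{-5 + 2 j}{j} + 1 = 1 + \frac{-5 + 2 j}{j}$)
$w{\left(4 \right)} Y{\left(-1 \right)} \left(-28\right) = \left(3 - \frac{5}{4}\right) \left(- (1 - 1)\right) \left(-28\right) = \left(3 - \frac{5}{4}\right) \left(\left(-1\right) 0\right) \left(-28\right) = \left(3 - \frac{5}{4}\right) 0 \left(-28\right) = \frac{7}{4} \cdot 0 \left(-28\right) = 0 \left(-28\right) = 0$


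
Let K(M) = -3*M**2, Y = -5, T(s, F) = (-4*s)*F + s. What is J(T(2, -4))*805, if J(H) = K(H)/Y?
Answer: 558348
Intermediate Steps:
T(s, F) = s - 4*F*s (T(s, F) = -4*F*s + s = s - 4*F*s)
J(H) = 3*H**2/5 (J(H) = -3*H**2/(-5) = -3*H**2*(-1/5) = 3*H**2/5)
J(T(2, -4))*805 = (3*(2*(1 - 4*(-4)))**2/5)*805 = (3*(2*(1 + 16))**2/5)*805 = (3*(2*17)**2/5)*805 = ((3/5)*34**2)*805 = ((3/5)*1156)*805 = (3468/5)*805 = 558348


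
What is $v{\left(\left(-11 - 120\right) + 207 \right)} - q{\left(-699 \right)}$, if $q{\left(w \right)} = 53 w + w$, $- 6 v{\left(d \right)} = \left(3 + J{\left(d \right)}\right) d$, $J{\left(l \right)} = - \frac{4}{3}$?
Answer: $\frac{339524}{9} \approx 37725.0$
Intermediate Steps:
$J{\left(l \right)} = - \frac{4}{3}$ ($J{\left(l \right)} = \left(-4\right) \frac{1}{3} = - \frac{4}{3}$)
$v{\left(d \right)} = - \frac{5 d}{18}$ ($v{\left(d \right)} = - \frac{\left(3 - \frac{4}{3}\right) d}{6} = - \frac{\frac{5}{3} d}{6} = - \frac{5 d}{18}$)
$q{\left(w \right)} = 54 w$
$v{\left(\left(-11 - 120\right) + 207 \right)} - q{\left(-699 \right)} = - \frac{5 \left(\left(-11 - 120\right) + 207\right)}{18} - 54 \left(-699\right) = - \frac{5 \left(-131 + 207\right)}{18} - -37746 = \left(- \frac{5}{18}\right) 76 + 37746 = - \frac{190}{9} + 37746 = \frac{339524}{9}$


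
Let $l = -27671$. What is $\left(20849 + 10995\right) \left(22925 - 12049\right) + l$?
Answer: $346307673$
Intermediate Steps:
$\left(20849 + 10995\right) \left(22925 - 12049\right) + l = \left(20849 + 10995\right) \left(22925 - 12049\right) - 27671 = 31844 \cdot 10876 - 27671 = 346335344 - 27671 = 346307673$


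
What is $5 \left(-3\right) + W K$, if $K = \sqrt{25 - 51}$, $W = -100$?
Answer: $-15 - 100 i \sqrt{26} \approx -15.0 - 509.9 i$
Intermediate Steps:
$K = i \sqrt{26}$ ($K = \sqrt{-26} = i \sqrt{26} \approx 5.099 i$)
$5 \left(-3\right) + W K = 5 \left(-3\right) - 100 i \sqrt{26} = -15 - 100 i \sqrt{26}$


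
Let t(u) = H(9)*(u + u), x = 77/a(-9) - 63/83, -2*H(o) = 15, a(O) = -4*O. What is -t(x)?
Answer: 20615/996 ≈ 20.698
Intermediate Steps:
H(o) = -15/2 (H(o) = -½*15 = -15/2)
x = 4123/2988 (x = 77/((-4*(-9))) - 63/83 = 77/36 - 63*1/83 = 77*(1/36) - 63/83 = 77/36 - 63/83 = 4123/2988 ≈ 1.3799)
t(u) = -15*u (t(u) = -15*(u + u)/2 = -15*u)
-t(x) = -(-15)*4123/2988 = -1*(-20615/996) = 20615/996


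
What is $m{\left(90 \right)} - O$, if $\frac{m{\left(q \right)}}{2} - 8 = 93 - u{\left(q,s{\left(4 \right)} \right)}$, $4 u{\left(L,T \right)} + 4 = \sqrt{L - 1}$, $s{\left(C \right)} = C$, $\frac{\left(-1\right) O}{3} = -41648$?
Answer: $-124740 - \frac{\sqrt{89}}{2} \approx -1.2474 \cdot 10^{5}$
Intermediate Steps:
$O = 124944$ ($O = \left(-3\right) \left(-41648\right) = 124944$)
$u{\left(L,T \right)} = -1 + \frac{\sqrt{-1 + L}}{4}$ ($u{\left(L,T \right)} = -1 + \frac{\sqrt{L - 1}}{4} = -1 + \frac{\sqrt{-1 + L}}{4}$)
$m{\left(q \right)} = 204 - \frac{\sqrt{-1 + q}}{2}$ ($m{\left(q \right)} = 16 + 2 \left(93 - \left(-1 + \frac{\sqrt{-1 + q}}{4}\right)\right) = 16 + 2 \left(94 - \frac{\sqrt{-1 + q}}{4}\right) = 16 - \left(-188 + \frac{\sqrt{-1 + q}}{2}\right) = 204 - \frac{\sqrt{-1 + q}}{2}$)
$m{\left(90 \right)} - O = \left(204 - \frac{\sqrt{-1 + 90}}{2}\right) - 124944 = \left(204 - \frac{\sqrt{89}}{2}\right) - 124944 = -124740 - \frac{\sqrt{89}}{2}$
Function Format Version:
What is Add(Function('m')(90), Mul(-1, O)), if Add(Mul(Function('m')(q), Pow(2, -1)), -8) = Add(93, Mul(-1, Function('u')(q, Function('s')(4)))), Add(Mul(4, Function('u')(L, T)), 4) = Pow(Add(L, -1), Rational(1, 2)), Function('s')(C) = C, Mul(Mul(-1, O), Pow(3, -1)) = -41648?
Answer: Add(-124740, Mul(Rational(-1, 2), Pow(89, Rational(1, 2)))) ≈ -1.2474e+5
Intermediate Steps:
O = 124944 (O = Mul(-3, -41648) = 124944)
Function('u')(L, T) = Add(-1, Mul(Rational(1, 4), Pow(Add(-1, L), Rational(1, 2)))) (Function('u')(L, T) = Add(-1, Mul(Rational(1, 4), Pow(Add(L, -1), Rational(1, 2)))) = Add(-1, Mul(Rational(1, 4), Pow(Add(-1, L), Rational(1, 2)))))
Function('m')(q) = Add(204, Mul(Rational(-1, 2), Pow(Add(-1, q), Rational(1, 2)))) (Function('m')(q) = Add(16, Mul(2, Add(93, Mul(-1, Add(-1, Mul(Rational(1, 4), Pow(Add(-1, q), Rational(1, 2)))))))) = Add(16, Mul(2, Add(93, Add(1, Mul(Rational(-1, 4), Pow(Add(-1, q), Rational(1, 2))))))) = Add(16, Mul(2, Add(94, Mul(Rational(-1, 4), Pow(Add(-1, q), Rational(1, 2)))))) = Add(16, Add(188, Mul(Rational(-1, 2), Pow(Add(-1, q), Rational(1, 2))))) = Add(204, Mul(Rational(-1, 2), Pow(Add(-1, q), Rational(1, 2)))))
Add(Function('m')(90), Mul(-1, O)) = Add(Add(204, Mul(Rational(-1, 2), Pow(Add(-1, 90), Rational(1, 2)))), Mul(-1, 124944)) = Add(Add(204, Mul(Rational(-1, 2), Pow(89, Rational(1, 2)))), -124944) = Add(-124740, Mul(Rational(-1, 2), Pow(89, Rational(1, 2))))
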